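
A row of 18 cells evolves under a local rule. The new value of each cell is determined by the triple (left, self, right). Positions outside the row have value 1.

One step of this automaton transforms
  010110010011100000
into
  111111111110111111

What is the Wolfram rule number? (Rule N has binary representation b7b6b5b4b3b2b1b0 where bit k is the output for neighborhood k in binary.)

127

position 11: 111 → 0  (bit 7 = 0)
position 4: 110 → 1  (bit 6 = 1)
position 0: 101 → 1  (bit 5 = 1)
position 5: 100 → 1  (bit 4 = 1)
position 3: 011 → 1  (bit 3 = 1)
position 1: 010 → 1  (bit 2 = 1)
position 6: 001 → 1  (bit 1 = 1)
position 14: 000 → 1  (bit 0 = 1)
bits b7..b0 = 01111111 = 127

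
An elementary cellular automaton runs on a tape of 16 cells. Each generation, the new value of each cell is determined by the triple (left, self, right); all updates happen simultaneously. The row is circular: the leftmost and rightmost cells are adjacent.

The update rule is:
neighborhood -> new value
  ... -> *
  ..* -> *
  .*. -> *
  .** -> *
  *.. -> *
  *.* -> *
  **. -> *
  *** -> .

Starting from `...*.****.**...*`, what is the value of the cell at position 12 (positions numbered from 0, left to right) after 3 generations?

******..********
.....****.......
******..********
position 12 holds *

*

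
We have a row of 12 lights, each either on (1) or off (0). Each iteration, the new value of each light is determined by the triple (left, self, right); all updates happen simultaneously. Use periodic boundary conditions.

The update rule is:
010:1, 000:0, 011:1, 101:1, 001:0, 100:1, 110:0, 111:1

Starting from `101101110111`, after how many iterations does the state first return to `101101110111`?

12

011011101111
110111011110
101110111101
011101111011
111011110110
110111101101
101111011011
011110110111
111101101110
111011011101
110110111011
101101110111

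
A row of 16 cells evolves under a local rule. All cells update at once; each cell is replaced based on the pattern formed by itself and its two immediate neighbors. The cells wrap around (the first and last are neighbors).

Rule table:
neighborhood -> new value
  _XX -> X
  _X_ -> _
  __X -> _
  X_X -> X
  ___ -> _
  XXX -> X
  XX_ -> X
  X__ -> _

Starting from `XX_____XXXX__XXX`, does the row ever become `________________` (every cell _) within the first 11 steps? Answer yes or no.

no

XX_____XXXX__XXX  (fixed point — unchanged through step 11)
step 11 is XX_____XXXX__XXX, still not uniform _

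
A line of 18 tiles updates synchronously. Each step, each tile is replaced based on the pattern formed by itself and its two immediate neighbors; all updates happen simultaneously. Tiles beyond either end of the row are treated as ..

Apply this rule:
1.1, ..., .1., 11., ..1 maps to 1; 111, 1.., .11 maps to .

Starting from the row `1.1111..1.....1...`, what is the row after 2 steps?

11...1.11.11111.11
.1.1111.11....11.1

.1.1111.11....11.1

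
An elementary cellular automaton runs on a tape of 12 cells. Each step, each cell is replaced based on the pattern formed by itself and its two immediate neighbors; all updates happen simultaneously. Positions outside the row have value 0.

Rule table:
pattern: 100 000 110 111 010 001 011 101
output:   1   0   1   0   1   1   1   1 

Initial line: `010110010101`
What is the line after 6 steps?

111110011111

step 1: 111111111111
step 2: 100000000001
step 3: 110000000011
step 4: 111000000111
step 5: 101100001101
step 6: 111110011111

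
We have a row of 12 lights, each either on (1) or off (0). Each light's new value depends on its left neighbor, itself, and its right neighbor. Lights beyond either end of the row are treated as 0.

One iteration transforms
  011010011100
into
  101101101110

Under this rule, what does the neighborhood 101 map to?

At position 3 the neighborhood is 101; the next row has 1 there.

1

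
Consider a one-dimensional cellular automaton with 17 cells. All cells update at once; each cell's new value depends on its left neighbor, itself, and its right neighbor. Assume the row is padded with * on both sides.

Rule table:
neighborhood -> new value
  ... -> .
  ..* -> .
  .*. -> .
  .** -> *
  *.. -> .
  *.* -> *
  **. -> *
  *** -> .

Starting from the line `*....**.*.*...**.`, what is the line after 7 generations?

*................

*....***.*....***
*....*.**.....*..
*.....***........
*.....*.*........
*......*.........
*................
*................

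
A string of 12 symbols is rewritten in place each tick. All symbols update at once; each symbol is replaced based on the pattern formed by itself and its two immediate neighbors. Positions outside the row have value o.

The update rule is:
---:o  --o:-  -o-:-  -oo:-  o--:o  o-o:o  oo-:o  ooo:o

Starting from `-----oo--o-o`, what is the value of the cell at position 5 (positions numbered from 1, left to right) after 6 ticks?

tick 1: oooo--oo--o-
tick 2: ooooo--oo--o
tick 3: oooooo--oo--
tick 4: ooooooo--oo-
tick 5: oooooooo--oo
tick 6: ooooooooo--o
position 5 holds o

o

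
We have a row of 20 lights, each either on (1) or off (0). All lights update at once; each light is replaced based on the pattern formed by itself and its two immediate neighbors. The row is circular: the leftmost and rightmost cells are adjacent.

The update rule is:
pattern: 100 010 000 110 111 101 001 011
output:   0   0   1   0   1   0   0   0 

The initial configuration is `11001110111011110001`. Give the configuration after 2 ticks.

10000100010001100100
00110001000100000000

00110001000100000000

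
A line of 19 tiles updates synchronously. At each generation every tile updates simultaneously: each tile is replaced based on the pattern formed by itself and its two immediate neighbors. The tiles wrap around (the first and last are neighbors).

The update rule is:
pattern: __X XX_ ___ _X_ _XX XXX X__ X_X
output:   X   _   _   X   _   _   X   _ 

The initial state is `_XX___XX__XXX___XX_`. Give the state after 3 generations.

X__X_X__XX___X_X__X
_XXX_XXX__X_XX_XXX_
X_______XXX_______X

X_______XXX_______X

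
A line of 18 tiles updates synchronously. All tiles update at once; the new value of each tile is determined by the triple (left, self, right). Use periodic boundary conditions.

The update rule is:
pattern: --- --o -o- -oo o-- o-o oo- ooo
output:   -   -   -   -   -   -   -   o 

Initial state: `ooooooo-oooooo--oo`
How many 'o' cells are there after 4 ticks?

1

oooooo---oooo----o
ooooo-----oo------
-ooo--------------
--o---------------
count of o: 1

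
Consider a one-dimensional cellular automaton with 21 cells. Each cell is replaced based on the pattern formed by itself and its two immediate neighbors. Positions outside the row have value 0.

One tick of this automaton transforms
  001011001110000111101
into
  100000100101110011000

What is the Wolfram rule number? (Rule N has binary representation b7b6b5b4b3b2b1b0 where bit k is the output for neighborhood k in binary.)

position 9: 111 → 1  (bit 7 = 1)
position 5: 110 → 0  (bit 6 = 0)
position 3: 101 → 0  (bit 5 = 0)
position 6: 100 → 1  (bit 4 = 1)
position 4: 011 → 0  (bit 3 = 0)
position 2: 010 → 0  (bit 2 = 0)
position 1: 001 → 0  (bit 1 = 0)
position 0: 000 → 1  (bit 0 = 1)
bits b7..b0 = 10010001 = 145

145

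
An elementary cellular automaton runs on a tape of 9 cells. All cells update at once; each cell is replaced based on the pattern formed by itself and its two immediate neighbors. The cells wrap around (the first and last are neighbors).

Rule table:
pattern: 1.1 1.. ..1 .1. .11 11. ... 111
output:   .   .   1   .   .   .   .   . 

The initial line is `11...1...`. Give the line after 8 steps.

.1....1..

....1...1
...1...1.
..1...1..
.1...1...
1...1....
...1....1
..1....1.
.1....1..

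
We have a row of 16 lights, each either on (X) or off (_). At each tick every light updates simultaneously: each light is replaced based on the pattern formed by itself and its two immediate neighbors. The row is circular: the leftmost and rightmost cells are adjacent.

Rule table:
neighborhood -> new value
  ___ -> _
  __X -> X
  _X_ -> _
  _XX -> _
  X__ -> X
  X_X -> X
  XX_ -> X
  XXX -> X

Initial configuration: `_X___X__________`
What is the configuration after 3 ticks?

tick 1: X_X_X_X_________
tick 2: _X_X_X_X_______X
tick 3: X_X_X_X_X_____X_

X_X_X_X_X_____X_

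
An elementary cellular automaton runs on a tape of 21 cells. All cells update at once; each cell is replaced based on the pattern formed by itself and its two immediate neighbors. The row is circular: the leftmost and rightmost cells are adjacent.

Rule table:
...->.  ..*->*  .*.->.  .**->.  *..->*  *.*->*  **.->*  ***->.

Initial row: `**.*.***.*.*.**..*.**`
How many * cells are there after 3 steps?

13

.**.*..**.*.*.***.*..
*.**.**.**.*.*..**.*.
.*.**.**.**.*.**.**.*
count of *: 13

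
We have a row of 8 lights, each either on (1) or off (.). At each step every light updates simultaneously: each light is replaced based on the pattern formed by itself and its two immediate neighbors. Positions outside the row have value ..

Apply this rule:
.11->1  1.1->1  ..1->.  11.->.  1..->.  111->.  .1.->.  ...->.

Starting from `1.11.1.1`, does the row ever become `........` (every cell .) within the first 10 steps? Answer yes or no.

yes

.11.1.1.
.1.1.1..
..1.1...
...1....
........
all cells are . at step 5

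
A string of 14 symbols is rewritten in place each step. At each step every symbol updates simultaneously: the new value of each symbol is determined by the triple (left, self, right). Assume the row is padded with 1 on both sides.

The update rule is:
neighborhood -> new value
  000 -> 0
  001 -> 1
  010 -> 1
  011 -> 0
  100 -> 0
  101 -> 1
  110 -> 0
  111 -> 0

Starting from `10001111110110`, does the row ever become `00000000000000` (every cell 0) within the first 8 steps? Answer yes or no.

no

step 1: 00010000001001
step 2: 00110000011010
step 3: 01000000100111
step 4: 11000001101000
step 5: 00000010011001
step 6: 00000110100010
step 7: 00001001100111
step 8: 00011010001000
step 8 is 00011010001000, still not uniform 0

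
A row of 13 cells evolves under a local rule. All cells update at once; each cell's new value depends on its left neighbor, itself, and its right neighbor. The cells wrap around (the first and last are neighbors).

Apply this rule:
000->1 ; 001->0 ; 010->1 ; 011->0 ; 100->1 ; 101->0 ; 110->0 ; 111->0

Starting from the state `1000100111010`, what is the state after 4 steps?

0000011111000

1110110000010
0000001111010
1111100000011
0000011111000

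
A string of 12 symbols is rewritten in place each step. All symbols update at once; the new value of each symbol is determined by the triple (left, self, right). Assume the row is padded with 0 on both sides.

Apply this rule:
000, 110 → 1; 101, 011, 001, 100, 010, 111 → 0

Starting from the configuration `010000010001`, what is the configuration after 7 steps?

110000011100

000111000100
110001010001
010100000100
000001110001
111100010100
000101000001
110000011100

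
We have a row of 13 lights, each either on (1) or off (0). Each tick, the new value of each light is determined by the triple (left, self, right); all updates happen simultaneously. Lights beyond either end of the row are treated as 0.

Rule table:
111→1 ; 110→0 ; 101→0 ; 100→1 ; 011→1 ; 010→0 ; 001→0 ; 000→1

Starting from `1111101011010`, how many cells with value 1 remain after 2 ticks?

1111000010001
1110111001100
count of 1: 8

8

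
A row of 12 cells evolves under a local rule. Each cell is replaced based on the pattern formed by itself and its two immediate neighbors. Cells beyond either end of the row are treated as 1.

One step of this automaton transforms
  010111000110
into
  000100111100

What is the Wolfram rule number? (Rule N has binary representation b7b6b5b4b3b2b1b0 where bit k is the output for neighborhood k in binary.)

27

position 4: 111 → 0  (bit 7 = 0)
position 5: 110 → 0  (bit 6 = 0)
position 0: 101 → 0  (bit 5 = 0)
position 6: 100 → 1  (bit 4 = 1)
position 3: 011 → 1  (bit 3 = 1)
position 1: 010 → 0  (bit 2 = 0)
position 8: 001 → 1  (bit 1 = 1)
position 7: 000 → 1  (bit 0 = 1)
bits b7..b0 = 00011011 = 27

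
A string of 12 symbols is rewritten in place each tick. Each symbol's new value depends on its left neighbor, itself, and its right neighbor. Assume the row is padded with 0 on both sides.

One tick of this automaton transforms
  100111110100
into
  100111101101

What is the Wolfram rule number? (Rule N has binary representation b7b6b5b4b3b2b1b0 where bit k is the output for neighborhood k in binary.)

173

position 4: 111 → 1  (bit 7 = 1)
position 7: 110 → 0  (bit 6 = 0)
position 8: 101 → 1  (bit 5 = 1)
position 1: 100 → 0  (bit 4 = 0)
position 3: 011 → 1  (bit 3 = 1)
position 0: 010 → 1  (bit 2 = 1)
position 2: 001 → 0  (bit 1 = 0)
position 11: 000 → 1  (bit 0 = 1)
bits b7..b0 = 10101101 = 173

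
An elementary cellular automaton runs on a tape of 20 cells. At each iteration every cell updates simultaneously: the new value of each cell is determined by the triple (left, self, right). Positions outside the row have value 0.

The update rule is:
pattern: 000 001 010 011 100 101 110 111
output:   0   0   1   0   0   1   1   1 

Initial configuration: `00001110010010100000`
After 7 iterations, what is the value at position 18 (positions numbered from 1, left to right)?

00000110010011100000
00000010010001100000
00000010010000100000
00000010010000100000  (fixed point — unchanged through iteration 7)
position 18 holds 0

0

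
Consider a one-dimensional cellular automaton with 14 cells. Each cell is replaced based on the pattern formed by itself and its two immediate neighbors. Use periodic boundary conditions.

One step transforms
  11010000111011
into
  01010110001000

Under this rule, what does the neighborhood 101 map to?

0

At position 2 the neighborhood is 101; the next row has 0 there.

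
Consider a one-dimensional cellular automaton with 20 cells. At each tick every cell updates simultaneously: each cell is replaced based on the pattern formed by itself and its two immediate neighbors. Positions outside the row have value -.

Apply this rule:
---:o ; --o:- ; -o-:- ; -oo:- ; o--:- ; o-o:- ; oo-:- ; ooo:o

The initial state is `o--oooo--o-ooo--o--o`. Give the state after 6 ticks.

----oo------o-------
ooo----oooo---oooooo
-o--oo--oo--o--oooo-
----------------oo--
ooooooooooooooo----o
-ooooooooooooo--oo--

-ooooooooooooo--oo--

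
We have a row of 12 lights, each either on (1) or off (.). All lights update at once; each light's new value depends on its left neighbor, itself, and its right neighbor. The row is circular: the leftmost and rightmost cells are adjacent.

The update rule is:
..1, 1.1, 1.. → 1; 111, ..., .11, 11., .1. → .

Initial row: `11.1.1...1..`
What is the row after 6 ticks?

11.1.1.1.1..

tick 1: ..1.1.1.1.11
tick 2: 11.1.1.1.1..
tick 3: ..1.1.1.1.11  (repeats tick 1; period 2)
tick 6: 11.1.1.1.1..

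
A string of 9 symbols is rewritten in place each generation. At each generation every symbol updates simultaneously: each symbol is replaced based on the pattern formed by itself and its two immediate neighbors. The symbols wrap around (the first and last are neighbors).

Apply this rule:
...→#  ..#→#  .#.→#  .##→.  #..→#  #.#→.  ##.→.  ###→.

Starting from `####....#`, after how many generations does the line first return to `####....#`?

generation 1: ....####.
generation 2: ####....#

2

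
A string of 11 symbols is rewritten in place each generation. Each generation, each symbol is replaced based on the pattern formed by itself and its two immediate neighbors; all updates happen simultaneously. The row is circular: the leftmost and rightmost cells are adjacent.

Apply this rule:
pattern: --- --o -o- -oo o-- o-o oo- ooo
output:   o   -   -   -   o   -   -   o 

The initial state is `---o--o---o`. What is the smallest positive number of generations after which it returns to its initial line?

22

oo--o--oo--
--o--o---o-
o--o--oo--o
-o--o---o--
--o--oo--oo
o--o---o---
-o--oo--oo-
--o---o---o
o--oo--oo--
-o---o---o-
--oo--oo--o
o---o---o--
-oo--oo--o-
---o---o--o
oo--oo--o--
--o---o--o-
o--oo--o--o
-o---o--o--
--oo--o--oo
o---o--o---
-oo--o--oo-
---o--o---o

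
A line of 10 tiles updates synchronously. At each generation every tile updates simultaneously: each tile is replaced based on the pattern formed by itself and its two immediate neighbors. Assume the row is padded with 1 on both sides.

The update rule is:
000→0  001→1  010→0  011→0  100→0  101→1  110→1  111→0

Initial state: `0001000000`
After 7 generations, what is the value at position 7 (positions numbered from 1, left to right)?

generation 1: 0010000001
generation 2: 0100000010
generation 3: 1000000101
generation 4: 1000001010
generation 5: 1000010101
generation 6: 1000101010
generation 7: 1001010101
position 7 holds 0

0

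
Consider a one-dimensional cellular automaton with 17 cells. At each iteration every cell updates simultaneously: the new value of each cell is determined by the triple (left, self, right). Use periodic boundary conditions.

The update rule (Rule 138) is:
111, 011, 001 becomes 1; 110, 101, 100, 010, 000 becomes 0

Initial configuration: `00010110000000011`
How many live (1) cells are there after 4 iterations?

00100100000000110
01001000000001100
10010000000011000
00100000000110001
count of 1: 4

4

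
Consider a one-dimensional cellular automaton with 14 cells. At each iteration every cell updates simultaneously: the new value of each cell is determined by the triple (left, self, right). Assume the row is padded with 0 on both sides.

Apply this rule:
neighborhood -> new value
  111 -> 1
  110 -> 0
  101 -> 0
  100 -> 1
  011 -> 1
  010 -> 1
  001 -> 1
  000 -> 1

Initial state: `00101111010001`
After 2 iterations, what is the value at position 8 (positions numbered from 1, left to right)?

11101110011111
11001101111110
position 8 holds 1

1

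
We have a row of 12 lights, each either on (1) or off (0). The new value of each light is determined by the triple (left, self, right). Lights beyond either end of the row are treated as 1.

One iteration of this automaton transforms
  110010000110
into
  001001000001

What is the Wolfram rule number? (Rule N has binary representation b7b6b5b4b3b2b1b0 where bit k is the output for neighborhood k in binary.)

position 0: 111 → 0  (bit 7 = 0)
position 1: 110 → 0  (bit 6 = 0)
position 11: 101 → 1  (bit 5 = 1)
position 2: 100 → 1  (bit 4 = 1)
position 9: 011 → 0  (bit 3 = 0)
position 4: 010 → 0  (bit 2 = 0)
position 3: 001 → 0  (bit 1 = 0)
position 6: 000 → 0  (bit 0 = 0)
bits b7..b0 = 00110000 = 48

48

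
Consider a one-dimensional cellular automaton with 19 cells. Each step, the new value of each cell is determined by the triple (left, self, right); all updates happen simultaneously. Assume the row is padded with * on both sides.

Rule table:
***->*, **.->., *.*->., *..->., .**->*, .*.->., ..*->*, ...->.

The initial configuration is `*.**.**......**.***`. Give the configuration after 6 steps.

.......**..********

step 1: ..*..*......**..***
step 2: .*..*......**..****
step 3: ...*......**..*****
step 4: ..*......**..******
step 5: .*......**..*******
step 6: .......**..********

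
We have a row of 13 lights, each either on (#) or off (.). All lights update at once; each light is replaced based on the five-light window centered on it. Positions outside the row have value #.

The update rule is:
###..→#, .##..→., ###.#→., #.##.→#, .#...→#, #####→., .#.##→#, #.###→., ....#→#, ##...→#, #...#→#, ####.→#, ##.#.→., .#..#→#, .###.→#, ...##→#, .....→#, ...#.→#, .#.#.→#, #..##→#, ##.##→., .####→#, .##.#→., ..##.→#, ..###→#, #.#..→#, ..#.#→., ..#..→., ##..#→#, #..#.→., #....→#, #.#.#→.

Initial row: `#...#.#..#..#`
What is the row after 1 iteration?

####.###..###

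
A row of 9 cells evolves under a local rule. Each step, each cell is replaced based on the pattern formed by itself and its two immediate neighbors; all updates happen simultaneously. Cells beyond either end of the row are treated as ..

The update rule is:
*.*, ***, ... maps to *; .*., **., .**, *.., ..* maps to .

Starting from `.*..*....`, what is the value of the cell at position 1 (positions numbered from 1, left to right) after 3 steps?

......***
*****..*.
.***.....
position 1 holds .

.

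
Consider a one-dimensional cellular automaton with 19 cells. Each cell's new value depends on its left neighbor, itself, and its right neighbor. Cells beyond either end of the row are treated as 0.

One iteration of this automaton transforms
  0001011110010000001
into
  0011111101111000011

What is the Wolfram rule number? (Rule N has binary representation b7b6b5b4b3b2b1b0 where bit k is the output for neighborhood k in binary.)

190

position 6: 111 → 1  (bit 7 = 1)
position 8: 110 → 0  (bit 6 = 0)
position 4: 101 → 1  (bit 5 = 1)
position 9: 100 → 1  (bit 4 = 1)
position 5: 011 → 1  (bit 3 = 1)
position 3: 010 → 1  (bit 2 = 1)
position 2: 001 → 1  (bit 1 = 1)
position 0: 000 → 0  (bit 0 = 0)
bits b7..b0 = 10111110 = 190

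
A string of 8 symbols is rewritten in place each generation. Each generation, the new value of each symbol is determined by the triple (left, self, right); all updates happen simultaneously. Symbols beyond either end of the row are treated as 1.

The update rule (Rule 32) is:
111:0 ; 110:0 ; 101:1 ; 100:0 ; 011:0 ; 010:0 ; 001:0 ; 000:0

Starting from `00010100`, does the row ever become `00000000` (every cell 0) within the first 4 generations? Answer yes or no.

00001000
00000000
all cells are 0 at generation 2

yes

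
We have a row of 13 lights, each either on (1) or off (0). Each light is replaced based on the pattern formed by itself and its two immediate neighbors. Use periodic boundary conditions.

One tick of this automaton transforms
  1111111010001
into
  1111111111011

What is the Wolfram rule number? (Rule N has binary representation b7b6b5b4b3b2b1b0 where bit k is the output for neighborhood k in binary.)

position 0: 111 → 1  (bit 7 = 1)
position 6: 110 → 1  (bit 6 = 1)
position 7: 101 → 1  (bit 5 = 1)
position 9: 100 → 1  (bit 4 = 1)
position 12: 011 → 1  (bit 3 = 1)
position 8: 010 → 1  (bit 2 = 1)
position 11: 001 → 1  (bit 1 = 1)
position 10: 000 → 0  (bit 0 = 0)
bits b7..b0 = 11111110 = 254

254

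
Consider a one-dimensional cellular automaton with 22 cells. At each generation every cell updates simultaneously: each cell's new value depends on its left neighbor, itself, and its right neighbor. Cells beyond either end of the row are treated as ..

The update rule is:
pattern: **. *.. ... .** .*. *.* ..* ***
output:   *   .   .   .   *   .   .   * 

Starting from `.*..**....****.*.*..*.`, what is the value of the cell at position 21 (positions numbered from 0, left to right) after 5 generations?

.*...*.....***.*.*..*.
.*...*......**.*.*..*.
.*...*.......*.*.*..*.
.*...*.......*.*.*..*.  (fixed point — unchanged through generation 5)
position 21 holds .

.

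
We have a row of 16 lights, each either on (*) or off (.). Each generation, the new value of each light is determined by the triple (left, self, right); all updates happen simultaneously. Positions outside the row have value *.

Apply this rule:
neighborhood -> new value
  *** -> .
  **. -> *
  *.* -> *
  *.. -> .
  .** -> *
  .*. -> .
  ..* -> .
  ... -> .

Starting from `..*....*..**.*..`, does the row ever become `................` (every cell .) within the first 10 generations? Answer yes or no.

yes

..........***...
..........*.*...
...........*....
................
all cells are . at generation 4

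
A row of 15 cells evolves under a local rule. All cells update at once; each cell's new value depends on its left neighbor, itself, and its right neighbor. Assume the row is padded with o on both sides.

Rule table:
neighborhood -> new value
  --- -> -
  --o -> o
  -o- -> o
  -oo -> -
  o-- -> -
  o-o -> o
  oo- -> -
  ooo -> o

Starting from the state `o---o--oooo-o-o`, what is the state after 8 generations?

generation 1: ---oo-o-oo-ooo-
generation 2: --o--ooo--o-o-o
generation 3: -oo-o-o--ooooo-
generation 4: o--oooo-o-ooo-o
generation 5: --o-oo-ooo-o-o-
generation 6: -ooo--o-o-ooooo
generation 7: o-o--ooooo-oooo
generation 8: -oo-o-ooo-o-ooo

-oo-o-ooo-o-ooo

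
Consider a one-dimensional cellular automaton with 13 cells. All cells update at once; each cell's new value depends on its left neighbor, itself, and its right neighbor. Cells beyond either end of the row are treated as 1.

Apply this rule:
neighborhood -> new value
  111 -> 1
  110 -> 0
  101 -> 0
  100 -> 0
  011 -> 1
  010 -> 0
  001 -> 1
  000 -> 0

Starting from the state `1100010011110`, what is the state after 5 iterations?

0001111001111

1000100111100
0001001111001
0010011110011
0100111100111
0001111001111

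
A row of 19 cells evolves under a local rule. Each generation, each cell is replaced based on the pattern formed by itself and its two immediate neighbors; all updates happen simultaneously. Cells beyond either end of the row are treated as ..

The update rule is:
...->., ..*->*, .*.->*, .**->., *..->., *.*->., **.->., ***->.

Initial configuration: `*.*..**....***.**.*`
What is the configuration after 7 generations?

*.*.*.*.....*......

*.*.*.....*.......*
*.*.*....**......**
*.*.*...*.......*..
*.*.*..**......**..
*.*.*.*.......*....
*.*.*.*......**....
*.*.*.*.....*......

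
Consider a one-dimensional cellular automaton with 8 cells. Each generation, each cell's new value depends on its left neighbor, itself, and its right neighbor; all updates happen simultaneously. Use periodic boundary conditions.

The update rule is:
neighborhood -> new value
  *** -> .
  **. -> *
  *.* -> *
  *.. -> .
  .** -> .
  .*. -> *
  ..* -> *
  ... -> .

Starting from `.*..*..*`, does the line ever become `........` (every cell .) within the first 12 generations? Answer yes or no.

yes

**.**.**
.**.**..
*.**.*..
**.***.*
.**..**.
*.*.*.*.
********
........
all cells are . at generation 8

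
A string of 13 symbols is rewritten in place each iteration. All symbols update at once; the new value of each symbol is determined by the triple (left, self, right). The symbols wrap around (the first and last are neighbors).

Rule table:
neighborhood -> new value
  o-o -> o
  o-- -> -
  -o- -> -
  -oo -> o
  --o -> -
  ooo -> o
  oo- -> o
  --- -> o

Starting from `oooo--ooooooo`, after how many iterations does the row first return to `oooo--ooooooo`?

1

oooo--ooooooo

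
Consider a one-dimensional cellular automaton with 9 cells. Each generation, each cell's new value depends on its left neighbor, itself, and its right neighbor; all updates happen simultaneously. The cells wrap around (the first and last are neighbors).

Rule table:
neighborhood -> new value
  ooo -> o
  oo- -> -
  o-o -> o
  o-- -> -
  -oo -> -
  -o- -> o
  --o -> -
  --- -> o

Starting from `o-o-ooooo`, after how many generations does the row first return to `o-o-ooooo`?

-ooo-oooo
o-o-o-oo-
oooooo--o
ooooo----
-ooo--oo-
--o------
o-o-ooooo

7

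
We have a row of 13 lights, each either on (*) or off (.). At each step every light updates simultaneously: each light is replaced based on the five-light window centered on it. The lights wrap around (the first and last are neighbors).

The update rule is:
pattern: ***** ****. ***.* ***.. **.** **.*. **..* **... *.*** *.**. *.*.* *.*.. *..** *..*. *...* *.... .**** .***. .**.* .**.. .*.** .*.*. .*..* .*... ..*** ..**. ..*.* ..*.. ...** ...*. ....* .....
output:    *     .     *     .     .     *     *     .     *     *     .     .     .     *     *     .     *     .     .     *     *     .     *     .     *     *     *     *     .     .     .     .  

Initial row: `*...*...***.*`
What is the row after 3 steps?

*..........*.

*.*.*.*.*.*.*
.*.........**
*..........*.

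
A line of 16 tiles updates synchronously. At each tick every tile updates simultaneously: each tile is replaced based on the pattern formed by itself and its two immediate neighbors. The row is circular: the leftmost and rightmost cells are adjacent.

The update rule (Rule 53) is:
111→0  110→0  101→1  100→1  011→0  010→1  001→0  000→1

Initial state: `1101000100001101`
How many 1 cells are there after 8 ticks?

6

0011110111100010
1000001000011011
0111101111000100
0000010000110111
1111011110001000
0000100001101110
1110111100010001
0001000011011100
count of 1: 6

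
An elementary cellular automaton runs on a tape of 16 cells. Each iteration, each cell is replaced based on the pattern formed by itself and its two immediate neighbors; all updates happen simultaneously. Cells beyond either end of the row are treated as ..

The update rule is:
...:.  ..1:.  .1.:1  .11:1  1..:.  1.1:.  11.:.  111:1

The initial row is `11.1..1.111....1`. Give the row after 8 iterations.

1..1..1.11.....1
1..1..1.1......1
1..1..1.1......1  (fixed point — unchanged through iteration 8)

1..1..1.1......1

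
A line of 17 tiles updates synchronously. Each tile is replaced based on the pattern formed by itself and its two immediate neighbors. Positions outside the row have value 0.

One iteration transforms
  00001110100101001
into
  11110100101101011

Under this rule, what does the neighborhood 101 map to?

0

At position 7 the neighborhood is 101; the next row has 0 there.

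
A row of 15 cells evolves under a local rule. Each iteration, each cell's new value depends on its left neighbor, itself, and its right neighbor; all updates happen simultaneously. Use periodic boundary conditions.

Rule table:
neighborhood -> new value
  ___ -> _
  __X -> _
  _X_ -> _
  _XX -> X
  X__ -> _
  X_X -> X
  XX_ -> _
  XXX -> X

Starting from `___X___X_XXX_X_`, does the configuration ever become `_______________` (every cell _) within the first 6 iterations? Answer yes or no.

iteration 1: ________XXX_X__
iteration 2: ________XX_X___
iteration 3: ________X_X____
iteration 4: _________X_____
iteration 5: _______________
all cells are _ at iteration 5

yes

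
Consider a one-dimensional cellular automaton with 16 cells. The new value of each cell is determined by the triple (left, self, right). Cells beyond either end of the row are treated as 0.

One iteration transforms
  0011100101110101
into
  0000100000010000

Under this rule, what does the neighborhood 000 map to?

0

At position 0 the neighborhood is 000; the next row has 0 there.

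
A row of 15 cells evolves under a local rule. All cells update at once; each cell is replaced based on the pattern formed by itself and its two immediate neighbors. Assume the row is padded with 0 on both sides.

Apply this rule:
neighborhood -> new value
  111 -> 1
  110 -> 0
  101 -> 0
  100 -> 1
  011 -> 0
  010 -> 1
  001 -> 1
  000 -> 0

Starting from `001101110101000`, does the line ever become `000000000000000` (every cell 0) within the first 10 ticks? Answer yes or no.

no

010000100101100
111001111100010
010110111010111
110000010010010
001000111111111
011101011111110
101001001111101
101111110111001
100111100010111
111011010110010
tick 10 is 111011010110010, still not uniform 0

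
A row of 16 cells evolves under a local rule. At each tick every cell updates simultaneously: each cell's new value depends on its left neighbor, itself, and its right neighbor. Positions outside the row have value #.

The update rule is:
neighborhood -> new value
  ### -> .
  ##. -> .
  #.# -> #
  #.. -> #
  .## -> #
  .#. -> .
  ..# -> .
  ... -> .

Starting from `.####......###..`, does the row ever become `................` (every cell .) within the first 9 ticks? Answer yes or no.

no

##...#.....#..#.
..#...#.....#..#
#..#...#.....#.#
.#..#...#.....##
#.#..#...#....#.
.#.#..#...#....#
#.#.#..#...#...#
.#.#.#..#...#..#
#.#.#.#..#...#.#
tick 9 is #.#.#.#..#...#.#, still not uniform .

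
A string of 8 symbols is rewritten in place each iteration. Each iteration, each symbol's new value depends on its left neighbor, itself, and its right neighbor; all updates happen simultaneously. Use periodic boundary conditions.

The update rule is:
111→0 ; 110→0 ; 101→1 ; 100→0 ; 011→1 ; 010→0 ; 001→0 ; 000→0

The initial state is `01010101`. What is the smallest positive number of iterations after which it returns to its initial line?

2

10101010
01010101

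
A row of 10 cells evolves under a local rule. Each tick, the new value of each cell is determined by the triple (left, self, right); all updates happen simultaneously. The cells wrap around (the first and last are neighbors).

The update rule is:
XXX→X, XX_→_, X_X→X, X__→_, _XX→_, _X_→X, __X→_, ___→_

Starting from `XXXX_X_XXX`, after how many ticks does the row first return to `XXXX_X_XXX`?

6

XXX_XXX_XX
XX_X_X_X_X
X_XXXXXXX_
XX_XXXXX_X
X_X_XXX_X_
XXXX_X_XXX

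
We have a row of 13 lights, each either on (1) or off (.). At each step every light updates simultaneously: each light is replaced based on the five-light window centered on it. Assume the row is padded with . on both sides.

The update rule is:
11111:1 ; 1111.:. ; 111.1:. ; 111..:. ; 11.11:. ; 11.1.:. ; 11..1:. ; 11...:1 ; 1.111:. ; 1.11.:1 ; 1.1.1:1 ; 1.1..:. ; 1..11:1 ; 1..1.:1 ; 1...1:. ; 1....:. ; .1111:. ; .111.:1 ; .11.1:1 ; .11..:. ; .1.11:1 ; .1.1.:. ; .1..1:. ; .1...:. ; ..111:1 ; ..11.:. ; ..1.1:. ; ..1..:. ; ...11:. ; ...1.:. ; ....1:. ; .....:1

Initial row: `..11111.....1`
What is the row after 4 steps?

..1.1..1.1...
......1.....1
1111.....1...
1...1.1.....1

1...1.1.....1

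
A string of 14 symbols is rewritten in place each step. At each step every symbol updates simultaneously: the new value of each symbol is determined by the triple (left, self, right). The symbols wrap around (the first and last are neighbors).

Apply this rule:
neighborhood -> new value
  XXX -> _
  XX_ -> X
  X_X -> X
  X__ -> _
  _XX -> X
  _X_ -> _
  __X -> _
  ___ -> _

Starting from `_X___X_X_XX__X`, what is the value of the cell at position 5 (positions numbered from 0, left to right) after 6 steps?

X_____X_XXX___
_______XX_X___
_______XXX____
_______X_X____
________X_____
______________
position 5 holds _

_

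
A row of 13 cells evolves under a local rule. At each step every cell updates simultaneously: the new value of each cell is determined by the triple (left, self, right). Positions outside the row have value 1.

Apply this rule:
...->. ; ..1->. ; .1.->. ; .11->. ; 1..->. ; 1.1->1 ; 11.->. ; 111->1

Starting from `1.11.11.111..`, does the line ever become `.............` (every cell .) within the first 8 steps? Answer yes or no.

yes

.1..1..1.1...
1.......1....
.............
all cells are . at step 3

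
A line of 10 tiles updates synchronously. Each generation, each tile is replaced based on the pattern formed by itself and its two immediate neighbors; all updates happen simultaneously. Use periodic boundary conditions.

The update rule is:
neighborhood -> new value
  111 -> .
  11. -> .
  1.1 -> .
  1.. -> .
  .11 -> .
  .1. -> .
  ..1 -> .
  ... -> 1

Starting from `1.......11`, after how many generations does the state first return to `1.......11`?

generation 1: ..11111...
generation 2: 1.......11

2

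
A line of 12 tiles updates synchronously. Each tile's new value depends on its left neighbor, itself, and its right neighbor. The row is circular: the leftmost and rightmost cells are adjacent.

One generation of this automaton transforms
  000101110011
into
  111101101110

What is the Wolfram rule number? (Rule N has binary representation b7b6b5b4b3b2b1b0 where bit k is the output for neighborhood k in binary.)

159

position 6: 111 → 1  (bit 7 = 1)
position 7: 110 → 0  (bit 6 = 0)
position 4: 101 → 0  (bit 5 = 0)
position 0: 100 → 1  (bit 4 = 1)
position 5: 011 → 1  (bit 3 = 1)
position 3: 010 → 1  (bit 2 = 1)
position 2: 001 → 1  (bit 1 = 1)
position 1: 000 → 1  (bit 0 = 1)
bits b7..b0 = 10011111 = 159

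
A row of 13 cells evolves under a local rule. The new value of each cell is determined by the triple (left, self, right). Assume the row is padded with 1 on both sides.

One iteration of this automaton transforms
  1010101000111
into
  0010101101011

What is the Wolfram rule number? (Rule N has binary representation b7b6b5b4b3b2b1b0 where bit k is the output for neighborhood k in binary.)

position 11: 111 → 1  (bit 7 = 1)
position 0: 110 → 0  (bit 6 = 0)
position 1: 101 → 0  (bit 5 = 0)
position 7: 100 → 1  (bit 4 = 1)
position 10: 011 → 0  (bit 3 = 0)
position 2: 010 → 1  (bit 2 = 1)
position 9: 001 → 1  (bit 1 = 1)
position 8: 000 → 0  (bit 0 = 0)
bits b7..b0 = 10010110 = 150

150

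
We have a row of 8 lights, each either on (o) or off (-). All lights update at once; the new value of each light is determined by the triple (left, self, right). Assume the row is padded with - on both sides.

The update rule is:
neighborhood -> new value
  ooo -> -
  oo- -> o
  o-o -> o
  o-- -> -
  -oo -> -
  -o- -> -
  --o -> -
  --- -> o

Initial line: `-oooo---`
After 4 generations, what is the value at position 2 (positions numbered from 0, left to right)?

generation 1: ----o-oo
generation 2: ooo--o-o
generation 3: --o---o-
generation 4: o---o---
position 2 holds -

-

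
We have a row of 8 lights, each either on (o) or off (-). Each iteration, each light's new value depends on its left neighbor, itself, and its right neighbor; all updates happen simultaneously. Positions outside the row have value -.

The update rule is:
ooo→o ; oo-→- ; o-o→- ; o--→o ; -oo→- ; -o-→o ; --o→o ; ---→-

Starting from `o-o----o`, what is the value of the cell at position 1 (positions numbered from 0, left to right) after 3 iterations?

o

iteration 1: o-oo--oo
iteration 2: o---oo--
iteration 3: oo-o--o-
position 1 holds o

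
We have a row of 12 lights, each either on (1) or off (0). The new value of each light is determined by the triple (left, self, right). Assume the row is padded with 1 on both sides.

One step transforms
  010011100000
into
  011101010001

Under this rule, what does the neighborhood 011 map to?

0

At position 4 the neighborhood is 011; the next row has 0 there.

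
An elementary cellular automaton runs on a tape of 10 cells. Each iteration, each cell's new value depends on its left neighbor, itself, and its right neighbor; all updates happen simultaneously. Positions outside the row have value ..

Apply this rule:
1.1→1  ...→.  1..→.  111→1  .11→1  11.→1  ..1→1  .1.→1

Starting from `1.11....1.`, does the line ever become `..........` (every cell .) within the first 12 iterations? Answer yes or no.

1111...11.
1111..111.
1111.1111.
111111111.
111111111.  (fixed point — unchanged through iteration 12)
iteration 12 is 111111111., still not uniform .

no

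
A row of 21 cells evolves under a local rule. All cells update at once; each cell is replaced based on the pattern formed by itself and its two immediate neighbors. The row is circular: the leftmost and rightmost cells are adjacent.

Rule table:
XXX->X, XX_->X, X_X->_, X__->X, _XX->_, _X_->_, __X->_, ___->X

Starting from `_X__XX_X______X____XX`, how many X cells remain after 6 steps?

step 1: __X__X__XXXXX__XXX__X
step 2: X__X__X__XXXXX__XXX__
step 3: _X__X__X__XXXXX__XXX_
step 4: __X__X__X__XXXXX__XXX
step 5: X__X__X__X__XXXXX__XX
step 6: XX__X__X__X__XXXXX__X
count of X: 11

11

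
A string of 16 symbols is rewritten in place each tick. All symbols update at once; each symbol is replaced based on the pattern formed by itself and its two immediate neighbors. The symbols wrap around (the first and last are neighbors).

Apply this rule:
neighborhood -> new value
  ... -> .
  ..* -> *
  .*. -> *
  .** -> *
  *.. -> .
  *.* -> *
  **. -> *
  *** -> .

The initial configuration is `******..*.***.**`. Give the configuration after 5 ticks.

.....*.****.***.
....****..***.*.
...**..*.**.***.
..***.*******.*.
.**.***.....***.

.**.***.....***.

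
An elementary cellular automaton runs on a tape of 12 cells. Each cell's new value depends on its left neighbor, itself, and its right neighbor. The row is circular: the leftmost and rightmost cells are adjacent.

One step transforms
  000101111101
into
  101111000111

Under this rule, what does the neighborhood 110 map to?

At position 9 the neighborhood is 110; the next row has 1 there.

1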